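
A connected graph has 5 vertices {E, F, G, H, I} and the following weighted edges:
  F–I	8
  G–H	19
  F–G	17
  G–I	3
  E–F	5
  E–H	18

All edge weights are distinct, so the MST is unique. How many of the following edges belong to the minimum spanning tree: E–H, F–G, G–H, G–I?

Kruskal: consider edges lightest-first.
G–I (3): add. Components now {E} {F} {G,I} {H}
E–F (5): add. Components now {E,F} {G,I} {H}
F–I (8): add. Components now {E,F,G,I} {H}
F–G (17): skip — F and G already connected.
E–H (18): add. Components now {E,F,G,H,I}
MST edge set: {G–I, E–F, F–I, E–H}.
Of the listed edges, {E–H, G–I} are in the MST → 2.

2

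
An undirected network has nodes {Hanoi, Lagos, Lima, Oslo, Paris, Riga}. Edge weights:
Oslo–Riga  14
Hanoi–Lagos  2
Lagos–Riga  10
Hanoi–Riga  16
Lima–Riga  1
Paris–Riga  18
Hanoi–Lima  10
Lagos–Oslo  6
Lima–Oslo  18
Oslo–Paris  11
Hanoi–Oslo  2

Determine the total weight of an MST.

Prim, starting at Oslo.
Step 1: frontier [Hanoi–Oslo 2, Lagos–Oslo 6, Oslo–Paris 11, Oslo–Riga 14, Lima–Oslo 18] → take Hanoi–Oslo (2); add Hanoi.
Step 2: frontier [Hanoi–Lagos 2, Hanoi–Lima 10, Hanoi–Riga 16, Lagos–Oslo 6, Oslo–Paris 11, Oslo–Riga 14, Lima–Oslo 18] → take Hanoi–Lagos (2); add Lagos.
Step 3: frontier [Hanoi–Lima 10, Hanoi–Riga 16, Lagos–Riga 10, Oslo–Paris 11, Oslo–Riga 14, Lima–Oslo 18] → take Hanoi–Lima (10); add Lima.
Step 4: frontier [Hanoi–Riga 16, Lagos–Riga 10, Lima–Riga 1, Oslo–Paris 11, Oslo–Riga 14] → take Lima–Riga (1); add Riga.
Step 5: frontier [Oslo–Paris 11, Paris–Riga 18] → take Oslo–Paris (11); add Paris.
MST edges: Hanoi–Oslo, Hanoi–Lagos, Hanoi–Lima, Lima–Riga, Oslo–Paris; total weight 2+2+10+1+11 = 26.

26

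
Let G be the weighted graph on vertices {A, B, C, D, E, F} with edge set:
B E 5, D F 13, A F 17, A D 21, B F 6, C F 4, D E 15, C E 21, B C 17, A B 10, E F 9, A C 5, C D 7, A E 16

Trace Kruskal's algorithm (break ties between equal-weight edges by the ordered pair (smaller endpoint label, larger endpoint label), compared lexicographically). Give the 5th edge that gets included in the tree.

C-D

Sort edges by weight, then run Kruskal:
C F (4): add — endpoints in different components.
A C (5): add — endpoints in different components.
B E (5): add — endpoints in different components.
B F (6): add — endpoints in different components.
C D (7): add — endpoints in different components.
The 5th edge added is C D.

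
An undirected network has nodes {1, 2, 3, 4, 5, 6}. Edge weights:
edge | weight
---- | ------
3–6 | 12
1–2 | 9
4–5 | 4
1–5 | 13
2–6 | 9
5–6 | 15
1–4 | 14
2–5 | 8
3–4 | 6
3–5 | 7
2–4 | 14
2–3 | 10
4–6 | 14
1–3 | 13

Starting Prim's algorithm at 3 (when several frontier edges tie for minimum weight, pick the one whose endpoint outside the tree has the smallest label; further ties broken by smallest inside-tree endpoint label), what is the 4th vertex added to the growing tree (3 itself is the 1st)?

2

Prim, starting at 3.
Step 1: cheapest edge leaving the tree is 3–4 (6); add 4.
Step 2: cheapest edge leaving the tree is 4–5 (4); add 5.
Step 3: cheapest edge leaving the tree is 2–5 (8); add 2.
Step 4: cheapest edge leaving the tree is 1–2 (9); add 1.
Step 5: cheapest edge leaving the tree is 2–6 (9); add 6.
Vertex order: 3, 4, 5, 2, 1, 6. The 4th vertex is 2.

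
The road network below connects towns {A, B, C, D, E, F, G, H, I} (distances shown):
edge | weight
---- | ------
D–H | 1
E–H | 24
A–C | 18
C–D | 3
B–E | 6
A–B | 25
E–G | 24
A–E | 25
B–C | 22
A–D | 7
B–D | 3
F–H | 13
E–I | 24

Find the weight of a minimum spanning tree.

81

Grow the tree from I using Prim:
Step 1: frontier [E–I 24] → take E–I (24); add E.
Step 2: frontier [B–E 6, E–G 24, E–H 24, A–E 25] → take B–E (6); add B.
Step 3: frontier [B–D 3, B–C 22, A–B 25, E–G 24, E–H 24, A–E 25] → take B–D (3); add D.
Step 4: frontier [B–C 22, A–B 25, D–H 1, C–D 3, A–D 7, E–G 24, E–H 24, A–E 25] → take D–H (1); add H.
Step 5: frontier [B–C 22, A–B 25, C–D 3, A–D 7, E–G 24, A–E 25, F–H 13] → take C–D (3); add C.
Step 6: frontier [A–B 25, A–C 18, A–D 7, E–G 24, A–E 25, F–H 13] → take A–D (7); add A.
Step 7: frontier [E–G 24, F–H 13] → take F–H (13); add F.
Step 8: frontier [E–G 24] → take E–G (24); add G.
MST edges: E–I, B–E, B–D, D–H, C–D, A–D, F–H, E–G; total weight 24+6+3+1+3+7+13+24 = 81.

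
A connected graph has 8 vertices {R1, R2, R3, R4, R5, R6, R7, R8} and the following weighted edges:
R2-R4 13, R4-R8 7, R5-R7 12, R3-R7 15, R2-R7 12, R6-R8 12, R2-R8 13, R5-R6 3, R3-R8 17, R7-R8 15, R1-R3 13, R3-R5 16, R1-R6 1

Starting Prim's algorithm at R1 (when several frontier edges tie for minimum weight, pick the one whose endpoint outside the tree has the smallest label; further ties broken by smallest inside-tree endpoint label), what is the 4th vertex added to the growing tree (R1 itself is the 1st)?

Grow the tree from R1 using Prim:
Step 1: frontier [R1-R6 1, R1-R3 13] → take R1-R6 (1); add R6.
Step 2: frontier [R1-R3 13, R5-R6 3, R6-R8 12] → take R5-R6 (3); add R5.
Step 3: frontier [R1-R3 13, R5-R7 12, R3-R5 16, R6-R8 12] → take R5-R7 (12); add R7.
Step 4: frontier [R1-R3 13, R3-R5 16, R6-R8 12, R2-R7 12, R3-R7 15, R7-R8 15] → take R2-R7 (12); add R2.
Step 5: frontier [R1-R3 13, R2-R4 13, R2-R8 13, R3-R5 16, R6-R8 12, R3-R7 15, R7-R8 15] → take R6-R8 (12); add R8.
Step 6: frontier [R1-R3 13, R2-R4 13, R3-R5 16, R3-R7 15, R4-R8 7, R3-R8 17] → take R4-R8 (7); add R4.
Step 7: frontier [R1-R3 13, R3-R5 16, R3-R7 15, R3-R8 17] → take R1-R3 (13); add R3.
Vertex order: R1, R6, R5, R7, R2, R8, R4, R3. The 4th vertex is R7.

R7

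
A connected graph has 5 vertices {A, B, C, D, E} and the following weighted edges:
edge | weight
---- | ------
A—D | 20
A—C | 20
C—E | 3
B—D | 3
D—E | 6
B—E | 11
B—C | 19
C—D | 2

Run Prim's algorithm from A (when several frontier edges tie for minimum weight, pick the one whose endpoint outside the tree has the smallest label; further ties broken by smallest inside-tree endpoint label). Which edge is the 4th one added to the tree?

C-E

Grow the tree from A using Prim:
Step 1: cheapest edge leaving the tree is A—C (20); add C.
Step 2: cheapest edge leaving the tree is C—D (2); add D.
Step 3: cheapest edge leaving the tree is B—D (3); add B.
Step 4: cheapest edge leaving the tree is C—E (3); add E.
The 4th edge added is C—E.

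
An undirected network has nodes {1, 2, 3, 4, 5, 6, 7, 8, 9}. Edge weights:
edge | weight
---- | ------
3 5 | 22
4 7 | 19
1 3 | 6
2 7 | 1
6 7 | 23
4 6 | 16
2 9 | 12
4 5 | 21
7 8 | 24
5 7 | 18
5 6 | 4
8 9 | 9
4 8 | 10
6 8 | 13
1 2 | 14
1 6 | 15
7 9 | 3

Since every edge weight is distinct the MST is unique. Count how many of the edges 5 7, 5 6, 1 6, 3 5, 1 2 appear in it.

2

Kruskal's algorithm — process edges by increasing weight (ties by edge label):
2 7 (1): add — endpoints in different components.
7 9 (3): add — endpoints in different components.
5 6 (4): add — endpoints in different components.
1 3 (6): add — endpoints in different components.
8 9 (9): add — endpoints in different components.
4 8 (10): add — endpoints in different components.
2 9 (12): skip — 2 and 9 already connected.
6 8 (13): add — endpoints in different components.
1 2 (14): add — endpoints in different components.
MST edge set: {2 7, 7 9, 5 6, 1 3, 8 9, 4 8, 6 8, 1 2}.
Of the listed edges, {5 6, 1 2} are in the MST → 2.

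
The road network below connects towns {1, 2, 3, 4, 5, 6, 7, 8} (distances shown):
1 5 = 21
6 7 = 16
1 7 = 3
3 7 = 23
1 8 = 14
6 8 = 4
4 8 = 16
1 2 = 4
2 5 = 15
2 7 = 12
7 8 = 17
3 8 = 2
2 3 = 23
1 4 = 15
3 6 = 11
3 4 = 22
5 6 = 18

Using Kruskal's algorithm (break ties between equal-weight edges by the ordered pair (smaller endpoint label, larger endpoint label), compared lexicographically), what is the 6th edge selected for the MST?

1-4

Kruskal's algorithm — process edges by increasing weight (ties by edge label):
3 8 (2): add — endpoints in different components.
1 7 (3): add — endpoints in different components.
1 2 (4): add — endpoints in different components.
6 8 (4): add — endpoints in different components.
3 6 (11): skip — 3 and 6 already connected.
2 7 (12): skip — 2 and 7 already connected.
1 8 (14): add — endpoints in different components.
1 4 (15): add — endpoints in different components.
2 5 (15): add — endpoints in different components.
The 6th edge added is 1 4.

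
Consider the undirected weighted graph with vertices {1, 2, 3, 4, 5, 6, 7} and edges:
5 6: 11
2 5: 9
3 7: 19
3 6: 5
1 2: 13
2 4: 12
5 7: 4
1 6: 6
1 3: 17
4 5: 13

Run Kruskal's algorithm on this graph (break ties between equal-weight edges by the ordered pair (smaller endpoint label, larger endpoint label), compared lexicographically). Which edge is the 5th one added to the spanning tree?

Kruskal's algorithm — process edges by increasing weight (ties by edge label):
5 7 (4): add. Components now {1} {2} {3} {4} {5,7} {6}
3 6 (5): add. Components now {1} {2} {3,6} {4} {5,7}
1 6 (6): add. Components now {1,3,6} {2} {4} {5,7}
2 5 (9): add. Components now {1,3,6} {2,5,7} {4}
5 6 (11): add. Components now {1,2,3,5,6,7} {4}
2 4 (12): add. Components now {1,2,3,4,5,6,7}
The 5th edge added is 5 6.

5-6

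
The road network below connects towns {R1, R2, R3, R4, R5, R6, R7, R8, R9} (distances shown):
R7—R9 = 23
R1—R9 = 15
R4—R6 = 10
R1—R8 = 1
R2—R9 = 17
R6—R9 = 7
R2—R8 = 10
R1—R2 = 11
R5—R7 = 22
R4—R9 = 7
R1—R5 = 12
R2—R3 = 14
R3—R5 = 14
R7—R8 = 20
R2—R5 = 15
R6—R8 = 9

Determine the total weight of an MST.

80

Sort edges by weight, then run Kruskal:
R1—R8 (1): add — endpoints in different components.
R4—R9 (7): add — endpoints in different components.
R6—R9 (7): add — endpoints in different components.
R6—R8 (9): add — endpoints in different components.
R2—R8 (10): add — endpoints in different components.
R4—R6 (10): skip — R4 and R6 already connected.
R1—R2 (11): skip — R2 and R1 already connected.
R1—R5 (12): add — endpoints in different components.
R2—R3 (14): add — endpoints in different components.
R3—R5 (14): skip — R5 and R3 already connected.
R1—R9 (15): skip — R9 and R1 already connected.
R2—R5 (15): skip — R5 and R2 already connected.
R2—R9 (17): skip — R9 and R2 already connected.
R7—R8 (20): add — endpoints in different components.
MST edges: R1—R8, R4—R9, R6—R9, R6—R8, R2—R8, R1—R5, R2—R3, R7—R8; total weight 1+7+7+9+10+12+14+20 = 80.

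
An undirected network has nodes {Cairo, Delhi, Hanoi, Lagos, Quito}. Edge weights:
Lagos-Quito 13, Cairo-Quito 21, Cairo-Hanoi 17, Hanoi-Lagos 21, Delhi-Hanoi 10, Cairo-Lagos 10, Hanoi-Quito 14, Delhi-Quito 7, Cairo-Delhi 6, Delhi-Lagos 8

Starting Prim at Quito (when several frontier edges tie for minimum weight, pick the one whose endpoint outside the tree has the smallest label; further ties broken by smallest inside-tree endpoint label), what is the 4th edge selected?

Delhi-Hanoi

Grow the tree from Quito using Prim:
Step 1: frontier [Delhi-Quito 7, Lagos-Quito 13, Hanoi-Quito 14, Cairo-Quito 21] → take Delhi-Quito (7); add Delhi.
Step 2: frontier [Cairo-Delhi 6, Delhi-Lagos 8, Delhi-Hanoi 10, Lagos-Quito 13, Hanoi-Quito 14, Cairo-Quito 21] → take Cairo-Delhi (6); add Cairo.
Step 3: frontier [Cairo-Lagos 10, Cairo-Hanoi 17, Delhi-Lagos 8, Delhi-Hanoi 10, Lagos-Quito 13, Hanoi-Quito 14] → take Delhi-Lagos (8); add Lagos.
Step 4: frontier [Cairo-Hanoi 17, Delhi-Hanoi 10, Hanoi-Lagos 21, Hanoi-Quito 14] → take Delhi-Hanoi (10); add Hanoi.
The 4th edge added is Delhi-Hanoi.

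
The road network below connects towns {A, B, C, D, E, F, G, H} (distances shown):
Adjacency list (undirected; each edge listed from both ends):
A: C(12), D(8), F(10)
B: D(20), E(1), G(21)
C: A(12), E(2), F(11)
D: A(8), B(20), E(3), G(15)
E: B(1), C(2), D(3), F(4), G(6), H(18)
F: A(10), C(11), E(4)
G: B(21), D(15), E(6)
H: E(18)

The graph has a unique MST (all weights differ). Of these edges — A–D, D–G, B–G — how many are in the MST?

1

Sort edges by weight, then run Kruskal:
B–E (1): add — endpoints in different components.
C–E (2): add — endpoints in different components.
D–E (3): add — endpoints in different components.
E–F (4): add — endpoints in different components.
E–G (6): add — endpoints in different components.
A–D (8): add — endpoints in different components.
A–F (10): skip — A and F already connected.
C–F (11): skip — C and F already connected.
A–C (12): skip — A and C already connected.
D–G (15): skip — D and G already connected.
E–H (18): add — endpoints in different components.
MST edge set: {B–E, C–E, D–E, E–F, E–G, A–D, E–H}.
Of the listed edges, {A–D} are in the MST → 1.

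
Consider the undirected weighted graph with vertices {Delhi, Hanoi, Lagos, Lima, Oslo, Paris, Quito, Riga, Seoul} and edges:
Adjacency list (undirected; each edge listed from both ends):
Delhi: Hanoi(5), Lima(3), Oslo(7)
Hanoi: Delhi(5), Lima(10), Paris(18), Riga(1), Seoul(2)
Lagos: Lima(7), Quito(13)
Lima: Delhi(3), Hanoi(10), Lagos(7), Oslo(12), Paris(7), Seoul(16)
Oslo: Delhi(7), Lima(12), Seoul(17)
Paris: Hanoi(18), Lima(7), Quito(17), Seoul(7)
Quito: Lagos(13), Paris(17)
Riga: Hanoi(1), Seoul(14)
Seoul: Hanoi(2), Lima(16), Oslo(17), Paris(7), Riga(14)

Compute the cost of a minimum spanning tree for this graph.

Prim, starting at Riga.
Step 1: cheapest edge leaving the tree is Hanoi–Riga (1); add Hanoi.
Step 2: cheapest edge leaving the tree is Hanoi–Seoul (2); add Seoul.
Step 3: cheapest edge leaving the tree is Delhi–Hanoi (5); add Delhi.
Step 4: cheapest edge leaving the tree is Delhi–Lima (3); add Lima.
Step 5: cheapest edge leaving the tree is Lagos–Lima (7); add Lagos.
Step 6: cheapest edge leaving the tree is Delhi–Oslo (7); add Oslo.
Step 7: cheapest edge leaving the tree is Lima–Paris (7); add Paris.
Step 8: cheapest edge leaving the tree is Lagos–Quito (13); add Quito.
MST edges: Hanoi–Riga, Hanoi–Seoul, Delhi–Hanoi, Delhi–Lima, Lagos–Lima, Delhi–Oslo, Lima–Paris, Lagos–Quito; total weight 1+2+5+3+7+7+7+13 = 45.

45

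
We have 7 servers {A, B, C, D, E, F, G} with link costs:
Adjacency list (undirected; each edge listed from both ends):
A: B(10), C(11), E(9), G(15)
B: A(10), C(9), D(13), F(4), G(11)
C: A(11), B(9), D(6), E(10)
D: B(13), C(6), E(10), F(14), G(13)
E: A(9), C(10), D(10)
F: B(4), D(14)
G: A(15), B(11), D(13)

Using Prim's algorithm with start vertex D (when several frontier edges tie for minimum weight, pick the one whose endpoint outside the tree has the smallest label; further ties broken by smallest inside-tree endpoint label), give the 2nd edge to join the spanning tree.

B-C

Grow the tree from D using Prim:
Step 1: cheapest edge leaving the tree is C–D (6); add C.
Step 2: cheapest edge leaving the tree is B–C (9); add B.
Step 3: cheapest edge leaving the tree is B–F (4); add F.
Step 4: cheapest edge leaving the tree is A–B (10); add A.
Step 5: cheapest edge leaving the tree is A–E (9); add E.
Step 6: cheapest edge leaving the tree is B–G (11); add G.
The 2nd edge added is B–C.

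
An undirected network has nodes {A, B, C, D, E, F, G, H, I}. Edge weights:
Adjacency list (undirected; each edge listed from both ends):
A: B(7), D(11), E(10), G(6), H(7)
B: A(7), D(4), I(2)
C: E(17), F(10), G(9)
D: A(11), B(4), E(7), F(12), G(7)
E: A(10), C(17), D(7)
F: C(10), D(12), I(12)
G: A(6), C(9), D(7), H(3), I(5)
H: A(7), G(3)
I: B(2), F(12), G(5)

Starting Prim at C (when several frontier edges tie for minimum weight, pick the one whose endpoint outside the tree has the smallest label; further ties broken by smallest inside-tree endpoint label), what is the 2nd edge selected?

Grow the tree from C using Prim:
Step 1: cheapest edge leaving the tree is C–G (9); add G.
Step 2: cheapest edge leaving the tree is G–H (3); add H.
Step 3: cheapest edge leaving the tree is G–I (5); add I.
Step 4: cheapest edge leaving the tree is B–I (2); add B.
Step 5: cheapest edge leaving the tree is B–D (4); add D.
Step 6: cheapest edge leaving the tree is A–G (6); add A.
Step 7: cheapest edge leaving the tree is D–E (7); add E.
Step 8: cheapest edge leaving the tree is C–F (10); add F.
The 2nd edge added is G–H.

G-H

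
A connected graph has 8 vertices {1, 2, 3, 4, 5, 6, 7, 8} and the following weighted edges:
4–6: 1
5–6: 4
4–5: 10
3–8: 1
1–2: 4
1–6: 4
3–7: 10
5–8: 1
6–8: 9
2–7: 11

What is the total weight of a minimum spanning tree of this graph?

25

Prim's algorithm from 5:
Step 1: cheapest edge leaving the tree is 5–8 (1); add 8.
Step 2: cheapest edge leaving the tree is 3–8 (1); add 3.
Step 3: cheapest edge leaving the tree is 5–6 (4); add 6.
Step 4: cheapest edge leaving the tree is 4–6 (1); add 4.
Step 5: cheapest edge leaving the tree is 1–6 (4); add 1.
Step 6: cheapest edge leaving the tree is 1–2 (4); add 2.
Step 7: cheapest edge leaving the tree is 3–7 (10); add 7.
MST edges: 5–8, 3–8, 5–6, 4–6, 1–6, 1–2, 3–7; total weight 1+1+4+1+4+4+10 = 25.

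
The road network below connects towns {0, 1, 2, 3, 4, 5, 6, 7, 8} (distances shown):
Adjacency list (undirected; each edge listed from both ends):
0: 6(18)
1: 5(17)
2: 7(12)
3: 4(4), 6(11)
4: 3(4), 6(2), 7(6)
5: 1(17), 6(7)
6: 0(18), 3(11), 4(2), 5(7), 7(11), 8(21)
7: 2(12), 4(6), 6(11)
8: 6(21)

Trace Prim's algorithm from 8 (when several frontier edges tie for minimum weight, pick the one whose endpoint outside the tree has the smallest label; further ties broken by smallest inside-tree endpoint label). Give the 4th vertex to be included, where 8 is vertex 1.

3

Grow the tree from 8 using Prim:
Step 1: frontier [6–8 21] → take 6–8 (21); add 6.
Step 2: frontier [4–6 2, 5–6 7, 3–6 11, 6–7 11, 0–6 18] → take 4–6 (2); add 4.
Step 3: frontier [3–4 4, 4–7 6, 5–6 7, 3–6 11, 6–7 11, 0–6 18] → take 3–4 (4); add 3.
Step 4: frontier [4–7 6, 5–6 7, 6–7 11, 0–6 18] → take 4–7 (6); add 7.
Step 5: frontier [5–6 7, 0–6 18, 2–7 12] → take 5–6 (7); add 5.
Step 6: frontier [1–5 17, 0–6 18, 2–7 12] → take 2–7 (12); add 2.
Step 7: frontier [1–5 17, 0–6 18] → take 1–5 (17); add 1.
Step 8: frontier [0–6 18] → take 0–6 (18); add 0.
Vertex order: 8, 6, 4, 3, 7, 5, 2, 1, 0. The 4th vertex is 3.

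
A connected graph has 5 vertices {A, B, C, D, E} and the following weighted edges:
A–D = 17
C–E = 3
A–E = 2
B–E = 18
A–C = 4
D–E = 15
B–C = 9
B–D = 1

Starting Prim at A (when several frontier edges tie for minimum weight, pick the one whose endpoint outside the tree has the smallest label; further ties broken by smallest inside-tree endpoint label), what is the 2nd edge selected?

Prim's algorithm from A:
Step 1: cheapest edge leaving the tree is A–E (2); add E.
Step 2: cheapest edge leaving the tree is C–E (3); add C.
Step 3: cheapest edge leaving the tree is B–C (9); add B.
Step 4: cheapest edge leaving the tree is B–D (1); add D.
The 2nd edge added is C–E.

C-E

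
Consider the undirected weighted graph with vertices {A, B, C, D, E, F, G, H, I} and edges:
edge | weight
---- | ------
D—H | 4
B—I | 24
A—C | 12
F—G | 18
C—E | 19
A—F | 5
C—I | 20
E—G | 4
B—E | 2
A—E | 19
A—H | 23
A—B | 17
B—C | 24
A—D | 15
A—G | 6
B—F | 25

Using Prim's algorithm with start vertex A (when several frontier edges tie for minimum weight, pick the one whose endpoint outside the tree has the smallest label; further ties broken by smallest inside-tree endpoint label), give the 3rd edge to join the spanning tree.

E-G

Prim's algorithm from A:
Step 1: cheapest edge leaving the tree is A—F (5); add F.
Step 2: cheapest edge leaving the tree is A—G (6); add G.
Step 3: cheapest edge leaving the tree is E—G (4); add E.
Step 4: cheapest edge leaving the tree is B—E (2); add B.
Step 5: cheapest edge leaving the tree is A—C (12); add C.
Step 6: cheapest edge leaving the tree is A—D (15); add D.
Step 7: cheapest edge leaving the tree is D—H (4); add H.
Step 8: cheapest edge leaving the tree is C—I (20); add I.
The 3rd edge added is E—G.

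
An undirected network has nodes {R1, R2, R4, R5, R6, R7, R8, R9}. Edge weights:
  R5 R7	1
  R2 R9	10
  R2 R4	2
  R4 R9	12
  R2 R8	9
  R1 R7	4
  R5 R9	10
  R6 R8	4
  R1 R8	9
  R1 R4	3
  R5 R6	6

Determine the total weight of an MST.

Prim, starting at R1.
Step 1: frontier [R1 R4 3, R1 R7 4, R1 R8 9] → take R1 R4 (3); add R4.
Step 2: frontier [R1 R7 4, R1 R8 9, R2 R4 2, R4 R9 12] → take R2 R4 (2); add R2.
Step 3: frontier [R1 R7 4, R1 R8 9, R2 R8 9, R2 R9 10, R4 R9 12] → take R1 R7 (4); add R7.
Step 4: frontier [R1 R8 9, R2 R8 9, R2 R9 10, R4 R9 12, R5 R7 1] → take R5 R7 (1); add R5.
Step 5: frontier [R1 R8 9, R2 R8 9, R2 R9 10, R4 R9 12, R5 R6 6, R5 R9 10] → take R5 R6 (6); add R6.
Step 6: frontier [R1 R8 9, R2 R8 9, R2 R9 10, R4 R9 12, R5 R9 10, R6 R8 4] → take R6 R8 (4); add R8.
Step 7: frontier [R2 R9 10, R4 R9 12, R5 R9 10] → take R2 R9 (10); add R9.
MST edges: R1 R4, R2 R4, R1 R7, R5 R7, R5 R6, R6 R8, R2 R9; total weight 3+2+4+1+6+4+10 = 30.

30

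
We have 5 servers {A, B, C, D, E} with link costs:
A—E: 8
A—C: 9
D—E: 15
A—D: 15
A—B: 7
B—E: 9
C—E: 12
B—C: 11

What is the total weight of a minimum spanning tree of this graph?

Sort edges by weight, then run Kruskal:
A—B (7): add — endpoints in different components.
A—E (8): add — endpoints in different components.
A—C (9): add — endpoints in different components.
B—E (9): skip — B and E already connected.
B—C (11): skip — B and C already connected.
C—E (12): skip — C and E already connected.
A—D (15): add — endpoints in different components.
MST edges: A—B, A—E, A—C, A—D; total weight 7+8+9+15 = 39.

39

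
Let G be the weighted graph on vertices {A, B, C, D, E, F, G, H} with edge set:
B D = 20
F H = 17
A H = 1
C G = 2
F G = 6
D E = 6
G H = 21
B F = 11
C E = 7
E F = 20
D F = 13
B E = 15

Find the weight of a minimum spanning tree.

50

Prim's algorithm from G:
Step 1: cheapest edge leaving the tree is C G (2); add C.
Step 2: cheapest edge leaving the tree is F G (6); add F.
Step 3: cheapest edge leaving the tree is C E (7); add E.
Step 4: cheapest edge leaving the tree is D E (6); add D.
Step 5: cheapest edge leaving the tree is B F (11); add B.
Step 6: cheapest edge leaving the tree is F H (17); add H.
Step 7: cheapest edge leaving the tree is A H (1); add A.
MST edges: C G, F G, C E, D E, B F, F H, A H; total weight 2+6+7+6+11+17+1 = 50.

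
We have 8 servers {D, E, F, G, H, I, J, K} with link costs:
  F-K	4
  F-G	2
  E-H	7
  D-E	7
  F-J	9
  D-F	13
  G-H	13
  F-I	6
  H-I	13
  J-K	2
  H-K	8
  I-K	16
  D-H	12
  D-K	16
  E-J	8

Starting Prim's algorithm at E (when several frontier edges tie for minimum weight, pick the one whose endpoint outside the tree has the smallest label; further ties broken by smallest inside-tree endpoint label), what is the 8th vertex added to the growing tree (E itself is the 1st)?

I

Prim, starting at E.
Step 1: cheapest edge leaving the tree is D-E (7); add D.
Step 2: cheapest edge leaving the tree is E-H (7); add H.
Step 3: cheapest edge leaving the tree is E-J (8); add J.
Step 4: cheapest edge leaving the tree is J-K (2); add K.
Step 5: cheapest edge leaving the tree is F-K (4); add F.
Step 6: cheapest edge leaving the tree is F-G (2); add G.
Step 7: cheapest edge leaving the tree is F-I (6); add I.
Vertex order: E, D, H, J, K, F, G, I. The 8th vertex is I.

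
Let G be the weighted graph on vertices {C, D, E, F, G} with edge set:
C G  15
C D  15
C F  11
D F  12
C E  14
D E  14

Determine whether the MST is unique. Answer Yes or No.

No

Sort edges by weight, then run Kruskal:
C F (11): add. Components now {C,F} {D} {E} {G}
D F (12): add. Components now {C,D,F} {E} {G}
C E (14): add. Components now {C,D,E,F} {G}
D E (14): skip — D and E already connected.
C D (15): skip — C and D already connected.
C G (15): add. Components now {C,D,E,F,G}
Non-tree edge D E has weight 14, equal to the heaviest edge on its tree cycle — swapping gives another MST of the same weight. Not unique.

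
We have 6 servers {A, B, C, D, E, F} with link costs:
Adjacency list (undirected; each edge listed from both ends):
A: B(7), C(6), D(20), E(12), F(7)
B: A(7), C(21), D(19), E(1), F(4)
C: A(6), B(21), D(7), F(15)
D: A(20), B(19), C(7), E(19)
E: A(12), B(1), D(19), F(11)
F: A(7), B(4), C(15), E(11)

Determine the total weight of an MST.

Grow the tree from F using Prim:
Step 1: frontier [B F 4, A F 7, E F 11, C F 15] → take B F (4); add B.
Step 2: frontier [B E 1, A B 7, B D 19, B C 21, A F 7, E F 11, C F 15] → take B E (1); add E.
Step 3: frontier [A B 7, B D 19, B C 21, A E 12, D E 19, A F 7, C F 15] → take A B (7); add A.
Step 4: frontier [A C 6, A D 20, B D 19, B C 21, D E 19, C F 15] → take A C (6); add C.
Step 5: frontier [A D 20, B D 19, C D 7, D E 19] → take C D (7); add D.
MST edges: B F, B E, A B, A C, C D; total weight 4+1+7+6+7 = 25.

25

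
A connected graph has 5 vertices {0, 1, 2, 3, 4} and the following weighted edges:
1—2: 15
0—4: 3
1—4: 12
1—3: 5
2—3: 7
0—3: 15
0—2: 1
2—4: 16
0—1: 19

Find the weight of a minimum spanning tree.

Grow the tree from 3 using Prim:
Step 1: cheapest edge leaving the tree is 1—3 (5); add 1.
Step 2: cheapest edge leaving the tree is 2—3 (7); add 2.
Step 3: cheapest edge leaving the tree is 0—2 (1); add 0.
Step 4: cheapest edge leaving the tree is 0—4 (3); add 4.
MST edges: 1—3, 2—3, 0—2, 0—4; total weight 5+7+1+3 = 16.

16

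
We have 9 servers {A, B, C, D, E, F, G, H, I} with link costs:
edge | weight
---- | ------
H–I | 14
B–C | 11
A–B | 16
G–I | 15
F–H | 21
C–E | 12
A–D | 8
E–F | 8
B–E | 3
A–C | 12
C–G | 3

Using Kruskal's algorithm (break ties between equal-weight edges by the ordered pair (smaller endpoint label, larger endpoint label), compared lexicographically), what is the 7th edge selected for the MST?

Sort edges by weight, then run Kruskal:
B–E (3): add — endpoints in different components.
C–G (3): add — endpoints in different components.
A–D (8): add — endpoints in different components.
E–F (8): add — endpoints in different components.
B–C (11): add — endpoints in different components.
A–C (12): add — endpoints in different components.
C–E (12): skip — C and E already connected.
H–I (14): add — endpoints in different components.
G–I (15): add — endpoints in different components.
The 7th edge added is H–I.

H-I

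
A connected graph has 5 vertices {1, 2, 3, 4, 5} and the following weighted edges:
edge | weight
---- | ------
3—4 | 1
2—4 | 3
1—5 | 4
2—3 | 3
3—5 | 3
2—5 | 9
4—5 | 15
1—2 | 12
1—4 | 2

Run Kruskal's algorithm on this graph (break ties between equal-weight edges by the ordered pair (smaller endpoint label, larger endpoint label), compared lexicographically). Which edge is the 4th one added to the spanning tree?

3-5

Kruskal: consider edges lightest-first.
3—4 (1): add — endpoints in different components.
1—4 (2): add — endpoints in different components.
2—3 (3): add — endpoints in different components.
2—4 (3): skip — 2 and 4 already connected.
3—5 (3): add — endpoints in different components.
The 4th edge added is 3—5.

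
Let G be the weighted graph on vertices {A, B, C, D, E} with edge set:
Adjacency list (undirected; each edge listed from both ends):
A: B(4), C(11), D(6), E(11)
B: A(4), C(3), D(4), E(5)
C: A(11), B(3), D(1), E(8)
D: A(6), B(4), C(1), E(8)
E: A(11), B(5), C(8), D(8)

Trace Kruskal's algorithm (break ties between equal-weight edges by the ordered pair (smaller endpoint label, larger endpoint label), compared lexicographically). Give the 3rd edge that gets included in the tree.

A-B

Kruskal: consider edges lightest-first.
C—D (1): add. Components now {A} {B} {C,D} {E}
B—C (3): add. Components now {A} {B,C,D} {E}
A—B (4): add. Components now {A,B,C,D} {E}
B—D (4): skip — B and D already connected.
B—E (5): add. Components now {A,B,C,D,E}
The 3rd edge added is A—B.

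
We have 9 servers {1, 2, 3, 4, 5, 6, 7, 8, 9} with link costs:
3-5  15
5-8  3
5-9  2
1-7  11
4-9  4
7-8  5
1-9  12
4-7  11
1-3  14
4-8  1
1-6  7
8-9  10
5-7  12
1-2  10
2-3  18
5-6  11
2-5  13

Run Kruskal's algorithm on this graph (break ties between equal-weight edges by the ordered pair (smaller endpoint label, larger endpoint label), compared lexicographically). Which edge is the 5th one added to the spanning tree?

1-6

Kruskal: consider edges lightest-first.
4-8 (1): add — endpoints in different components.
5-9 (2): add — endpoints in different components.
5-8 (3): add — endpoints in different components.
4-9 (4): skip — 4 and 9 already connected.
7-8 (5): add — endpoints in different components.
1-6 (7): add — endpoints in different components.
1-2 (10): add — endpoints in different components.
8-9 (10): skip — 8 and 9 already connected.
1-7 (11): add — endpoints in different components.
4-7 (11): skip — 4 and 7 already connected.
5-6 (11): skip — 5 and 6 already connected.
1-9 (12): skip — 1 and 9 already connected.
5-7 (12): skip — 5 and 7 already connected.
2-5 (13): skip — 2 and 5 already connected.
1-3 (14): add — endpoints in different components.
The 5th edge added is 1-6.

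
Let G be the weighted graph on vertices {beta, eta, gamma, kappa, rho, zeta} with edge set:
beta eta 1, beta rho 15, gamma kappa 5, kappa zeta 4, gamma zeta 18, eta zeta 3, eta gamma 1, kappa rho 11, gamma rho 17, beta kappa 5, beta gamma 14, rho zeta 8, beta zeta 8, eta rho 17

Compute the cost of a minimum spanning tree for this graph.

17

Kruskal's algorithm — process edges by increasing weight (ties by edge label):
beta eta (1): add — endpoints in different components.
eta gamma (1): add — endpoints in different components.
eta zeta (3): add — endpoints in different components.
kappa zeta (4): add — endpoints in different components.
beta kappa (5): skip — kappa and beta already connected.
gamma kappa (5): skip — kappa and gamma already connected.
beta zeta (8): skip — zeta and beta already connected.
rho zeta (8): add — endpoints in different components.
MST edges: beta eta, eta gamma, eta zeta, kappa zeta, rho zeta; total weight 1+1+3+4+8 = 17.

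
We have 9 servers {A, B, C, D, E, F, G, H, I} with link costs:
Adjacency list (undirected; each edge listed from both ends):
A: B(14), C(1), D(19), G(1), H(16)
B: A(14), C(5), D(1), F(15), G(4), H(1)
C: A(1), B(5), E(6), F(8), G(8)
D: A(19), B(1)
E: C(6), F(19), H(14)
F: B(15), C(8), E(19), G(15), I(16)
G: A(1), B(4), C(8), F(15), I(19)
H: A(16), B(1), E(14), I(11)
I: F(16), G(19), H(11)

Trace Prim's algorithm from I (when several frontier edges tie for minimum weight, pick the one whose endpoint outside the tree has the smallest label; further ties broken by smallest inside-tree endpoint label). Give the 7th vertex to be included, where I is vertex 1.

C

Prim, starting at I.
Step 1: cheapest edge leaving the tree is H–I (11); add H.
Step 2: cheapest edge leaving the tree is B–H (1); add B.
Step 3: cheapest edge leaving the tree is B–D (1); add D.
Step 4: cheapest edge leaving the tree is B–G (4); add G.
Step 5: cheapest edge leaving the tree is A–G (1); add A.
Step 6: cheapest edge leaving the tree is A–C (1); add C.
Step 7: cheapest edge leaving the tree is C–E (6); add E.
Step 8: cheapest edge leaving the tree is C–F (8); add F.
Vertex order: I, H, B, D, G, A, C, E, F. The 7th vertex is C.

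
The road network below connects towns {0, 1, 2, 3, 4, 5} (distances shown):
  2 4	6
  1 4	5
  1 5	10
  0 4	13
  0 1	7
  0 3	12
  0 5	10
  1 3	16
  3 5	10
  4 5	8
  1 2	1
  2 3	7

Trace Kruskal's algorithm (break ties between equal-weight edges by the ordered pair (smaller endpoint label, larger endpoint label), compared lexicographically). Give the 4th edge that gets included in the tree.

2-3

Sort edges by weight, then run Kruskal:
1 2 (1): add. Components now {0} {1,2} {3} {4} {5}
1 4 (5): add. Components now {0} {1,2,4} {3} {5}
2 4 (6): skip — 2 and 4 already connected.
0 1 (7): add. Components now {0,1,2,4} {3} {5}
2 3 (7): add. Components now {0,1,2,3,4} {5}
4 5 (8): add. Components now {0,1,2,3,4,5}
The 4th edge added is 2 3.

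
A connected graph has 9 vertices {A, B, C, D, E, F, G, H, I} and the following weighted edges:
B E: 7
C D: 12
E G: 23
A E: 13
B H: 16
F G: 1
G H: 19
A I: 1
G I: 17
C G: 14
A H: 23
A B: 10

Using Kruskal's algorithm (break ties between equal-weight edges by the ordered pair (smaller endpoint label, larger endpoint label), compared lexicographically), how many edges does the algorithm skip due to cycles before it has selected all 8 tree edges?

1

Kruskal's algorithm — process edges by increasing weight (ties by edge label):
A I (1): add — endpoints in different components.
F G (1): add — endpoints in different components.
B E (7): add — endpoints in different components.
A B (10): add — endpoints in different components.
C D (12): add — endpoints in different components.
A E (13): skip — A and E already connected.
C G (14): add — endpoints in different components.
B H (16): add — endpoints in different components.
G I (17): add — endpoints in different components.
Edges rejected before the tree was complete: 1.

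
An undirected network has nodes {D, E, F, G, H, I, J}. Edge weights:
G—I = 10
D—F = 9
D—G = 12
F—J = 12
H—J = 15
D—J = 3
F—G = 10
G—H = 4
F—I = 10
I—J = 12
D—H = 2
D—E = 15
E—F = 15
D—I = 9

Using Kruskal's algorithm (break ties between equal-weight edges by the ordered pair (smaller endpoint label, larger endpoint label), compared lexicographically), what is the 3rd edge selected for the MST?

G-H

Sort edges by weight, then run Kruskal:
D—H (2): add — endpoints in different components.
D—J (3): add — endpoints in different components.
G—H (4): add — endpoints in different components.
D—F (9): add — endpoints in different components.
D—I (9): add — endpoints in different components.
F—G (10): skip — F and G already connected.
F—I (10): skip — F and I already connected.
G—I (10): skip — G and I already connected.
D—G (12): skip — D and G already connected.
F—J (12): skip — F and J already connected.
I—J (12): skip — I and J already connected.
D—E (15): add — endpoints in different components.
The 3rd edge added is G—H.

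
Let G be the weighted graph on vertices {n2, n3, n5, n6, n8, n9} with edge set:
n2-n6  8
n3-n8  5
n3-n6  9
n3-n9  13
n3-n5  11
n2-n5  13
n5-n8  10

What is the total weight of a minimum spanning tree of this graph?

Grow the tree from n3 using Prim:
Step 1: frontier [n3-n8 5, n3-n6 9, n3-n5 11, n3-n9 13] → take n3-n8 (5); add n8.
Step 2: frontier [n3-n6 9, n3-n5 11, n3-n9 13, n5-n8 10] → take n3-n6 (9); add n6.
Step 3: frontier [n3-n5 11, n3-n9 13, n2-n6 8, n5-n8 10] → take n2-n6 (8); add n2.
Step 4: frontier [n2-n5 13, n3-n5 11, n3-n9 13, n5-n8 10] → take n5-n8 (10); add n5.
Step 5: frontier [n3-n9 13] → take n3-n9 (13); add n9.
MST edges: n3-n8, n3-n6, n2-n6, n5-n8, n3-n9; total weight 5+9+8+10+13 = 45.

45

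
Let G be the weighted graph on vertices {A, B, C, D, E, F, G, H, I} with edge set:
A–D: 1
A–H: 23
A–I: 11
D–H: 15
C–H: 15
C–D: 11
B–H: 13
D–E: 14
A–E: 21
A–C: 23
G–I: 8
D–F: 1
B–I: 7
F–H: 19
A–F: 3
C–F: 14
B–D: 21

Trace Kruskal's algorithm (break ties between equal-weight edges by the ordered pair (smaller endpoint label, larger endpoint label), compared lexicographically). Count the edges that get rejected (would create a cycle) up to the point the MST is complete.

Kruskal: consider edges lightest-first.
A–D (1): add — endpoints in different components.
D–F (1): add — endpoints in different components.
A–F (3): skip — A and F already connected.
B–I (7): add — endpoints in different components.
G–I (8): add — endpoints in different components.
A–I (11): add — endpoints in different components.
C–D (11): add — endpoints in different components.
B–H (13): add — endpoints in different components.
C–F (14): skip — C and F already connected.
D–E (14): add — endpoints in different components.
Edges rejected before the tree was complete: 2.

2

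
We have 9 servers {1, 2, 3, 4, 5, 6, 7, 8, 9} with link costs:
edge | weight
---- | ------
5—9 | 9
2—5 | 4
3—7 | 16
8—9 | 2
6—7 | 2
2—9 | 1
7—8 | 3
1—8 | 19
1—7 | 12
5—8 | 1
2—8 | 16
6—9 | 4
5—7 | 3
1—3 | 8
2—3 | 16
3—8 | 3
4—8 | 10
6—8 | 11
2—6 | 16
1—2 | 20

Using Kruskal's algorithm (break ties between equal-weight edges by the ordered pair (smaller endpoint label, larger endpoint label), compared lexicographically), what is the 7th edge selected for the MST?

1-3

Kruskal's algorithm — process edges by increasing weight (ties by edge label):
2—9 (1): add — endpoints in different components.
5—8 (1): add — endpoints in different components.
6—7 (2): add — endpoints in different components.
8—9 (2): add — endpoints in different components.
3—8 (3): add — endpoints in different components.
5—7 (3): add — endpoints in different components.
7—8 (3): skip — 7 and 8 already connected.
2—5 (4): skip — 2 and 5 already connected.
6—9 (4): skip — 6 and 9 already connected.
1—3 (8): add — endpoints in different components.
5—9 (9): skip — 5 and 9 already connected.
4—8 (10): add — endpoints in different components.
The 7th edge added is 1—3.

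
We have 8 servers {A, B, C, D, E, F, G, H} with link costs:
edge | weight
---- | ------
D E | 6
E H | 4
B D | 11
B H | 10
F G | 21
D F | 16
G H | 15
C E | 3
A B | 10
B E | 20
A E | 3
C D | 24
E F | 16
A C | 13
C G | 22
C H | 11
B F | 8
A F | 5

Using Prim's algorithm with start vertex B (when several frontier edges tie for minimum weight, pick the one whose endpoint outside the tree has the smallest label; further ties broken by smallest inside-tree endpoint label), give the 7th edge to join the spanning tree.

G-H

Grow the tree from B using Prim:
Step 1: cheapest edge leaving the tree is B F (8); add F.
Step 2: cheapest edge leaving the tree is A F (5); add A.
Step 3: cheapest edge leaving the tree is A E (3); add E.
Step 4: cheapest edge leaving the tree is C E (3); add C.
Step 5: cheapest edge leaving the tree is E H (4); add H.
Step 6: cheapest edge leaving the tree is D E (6); add D.
Step 7: cheapest edge leaving the tree is G H (15); add G.
The 7th edge added is G H.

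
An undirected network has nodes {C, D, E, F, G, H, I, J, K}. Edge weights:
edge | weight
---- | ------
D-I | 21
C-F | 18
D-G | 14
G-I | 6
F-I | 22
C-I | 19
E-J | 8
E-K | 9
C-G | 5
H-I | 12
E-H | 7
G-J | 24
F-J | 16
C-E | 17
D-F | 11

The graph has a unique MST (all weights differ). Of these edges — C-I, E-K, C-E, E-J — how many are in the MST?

2

Kruskal's algorithm — process edges by increasing weight (ties by edge label):
C-G (5): add — endpoints in different components.
G-I (6): add — endpoints in different components.
E-H (7): add — endpoints in different components.
E-J (8): add — endpoints in different components.
E-K (9): add — endpoints in different components.
D-F (11): add — endpoints in different components.
H-I (12): add — endpoints in different components.
D-G (14): add — endpoints in different components.
MST edge set: {C-G, G-I, E-H, E-J, E-K, D-F, H-I, D-G}.
Of the listed edges, {E-K, E-J} are in the MST → 2.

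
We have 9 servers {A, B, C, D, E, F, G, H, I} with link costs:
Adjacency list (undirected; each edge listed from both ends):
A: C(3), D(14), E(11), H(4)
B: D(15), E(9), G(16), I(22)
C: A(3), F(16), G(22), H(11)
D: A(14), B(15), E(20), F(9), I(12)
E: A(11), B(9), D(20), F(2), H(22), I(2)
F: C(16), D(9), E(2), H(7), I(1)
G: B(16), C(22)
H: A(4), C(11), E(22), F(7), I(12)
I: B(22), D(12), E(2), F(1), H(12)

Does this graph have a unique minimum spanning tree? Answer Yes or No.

Kruskal: consider edges lightest-first.
F—I (1): add — endpoints in different components.
E—F (2): add — endpoints in different components.
E—I (2): skip — E and I already connected.
A—C (3): add — endpoints in different components.
A—H (4): add — endpoints in different components.
F—H (7): add — endpoints in different components.
B—E (9): add — endpoints in different components.
D—F (9): add — endpoints in different components.
A—E (11): skip — A and E already connected.
C—H (11): skip — C and H already connected.
D—I (12): skip — D and I already connected.
H—I (12): skip — H and I already connected.
A—D (14): skip — A and D already connected.
B—D (15): skip — B and D already connected.
B—G (16): add — endpoints in different components.
Non-tree edge E—I has weight 2, equal to the heaviest edge on its tree cycle — swapping gives another MST of the same weight. Not unique.

No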